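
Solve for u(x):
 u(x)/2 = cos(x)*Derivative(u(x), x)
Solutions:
 u(x) = C1*(sin(x) + 1)^(1/4)/(sin(x) - 1)^(1/4)


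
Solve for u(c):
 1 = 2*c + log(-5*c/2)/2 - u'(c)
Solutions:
 u(c) = C1 + c^2 + c*log(-c)/2 + c*(-3/2 - log(2) + log(10)/2)


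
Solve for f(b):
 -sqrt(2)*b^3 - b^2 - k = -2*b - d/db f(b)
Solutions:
 f(b) = C1 + sqrt(2)*b^4/4 + b^3/3 - b^2 + b*k


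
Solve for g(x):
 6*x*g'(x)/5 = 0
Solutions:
 g(x) = C1


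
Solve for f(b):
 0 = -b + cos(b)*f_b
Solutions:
 f(b) = C1 + Integral(b/cos(b), b)


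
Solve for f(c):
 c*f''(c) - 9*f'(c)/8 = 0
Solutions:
 f(c) = C1 + C2*c^(17/8)


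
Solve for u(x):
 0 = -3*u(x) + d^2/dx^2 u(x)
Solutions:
 u(x) = C1*exp(-sqrt(3)*x) + C2*exp(sqrt(3)*x)


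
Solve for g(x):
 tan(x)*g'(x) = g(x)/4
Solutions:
 g(x) = C1*sin(x)^(1/4)


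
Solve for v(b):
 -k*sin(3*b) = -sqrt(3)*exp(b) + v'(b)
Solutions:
 v(b) = C1 + k*cos(3*b)/3 + sqrt(3)*exp(b)


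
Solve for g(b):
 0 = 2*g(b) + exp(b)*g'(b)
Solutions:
 g(b) = C1*exp(2*exp(-b))


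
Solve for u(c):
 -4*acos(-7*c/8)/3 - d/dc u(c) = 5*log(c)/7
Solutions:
 u(c) = C1 - 5*c*log(c)/7 - 4*c*acos(-7*c/8)/3 + 5*c/7 - 4*sqrt(64 - 49*c^2)/21


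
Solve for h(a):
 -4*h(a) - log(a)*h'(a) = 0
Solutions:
 h(a) = C1*exp(-4*li(a))


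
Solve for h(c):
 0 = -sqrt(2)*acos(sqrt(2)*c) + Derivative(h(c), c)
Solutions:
 h(c) = C1 + sqrt(2)*(c*acos(sqrt(2)*c) - sqrt(2)*sqrt(1 - 2*c^2)/2)


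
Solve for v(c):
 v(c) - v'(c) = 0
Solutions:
 v(c) = C1*exp(c)


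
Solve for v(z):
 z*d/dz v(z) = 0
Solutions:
 v(z) = C1


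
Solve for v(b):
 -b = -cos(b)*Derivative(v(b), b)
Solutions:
 v(b) = C1 + Integral(b/cos(b), b)


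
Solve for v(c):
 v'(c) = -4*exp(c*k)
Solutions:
 v(c) = C1 - 4*exp(c*k)/k


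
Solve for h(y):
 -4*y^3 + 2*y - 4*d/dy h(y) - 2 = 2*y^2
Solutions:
 h(y) = C1 - y^4/4 - y^3/6 + y^2/4 - y/2


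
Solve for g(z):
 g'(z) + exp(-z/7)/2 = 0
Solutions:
 g(z) = C1 + 7*exp(-z/7)/2


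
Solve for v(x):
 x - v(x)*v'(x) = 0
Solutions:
 v(x) = -sqrt(C1 + x^2)
 v(x) = sqrt(C1 + x^2)


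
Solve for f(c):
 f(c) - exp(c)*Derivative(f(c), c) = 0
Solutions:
 f(c) = C1*exp(-exp(-c))


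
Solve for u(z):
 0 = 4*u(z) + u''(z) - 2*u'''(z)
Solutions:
 u(z) = C1*exp(z*(-(12*sqrt(327) + 217)^(1/3) - 1/(12*sqrt(327) + 217)^(1/3) + 2)/12)*sin(sqrt(3)*z*(-(12*sqrt(327) + 217)^(1/3) + (12*sqrt(327) + 217)^(-1/3))/12) + C2*exp(z*(-(12*sqrt(327) + 217)^(1/3) - 1/(12*sqrt(327) + 217)^(1/3) + 2)/12)*cos(sqrt(3)*z*(-(12*sqrt(327) + 217)^(1/3) + (12*sqrt(327) + 217)^(-1/3))/12) + C3*exp(z*((12*sqrt(327) + 217)^(-1/3) + 1 + (12*sqrt(327) + 217)^(1/3))/6)


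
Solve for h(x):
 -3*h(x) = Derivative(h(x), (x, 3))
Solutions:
 h(x) = C3*exp(-3^(1/3)*x) + (C1*sin(3^(5/6)*x/2) + C2*cos(3^(5/6)*x/2))*exp(3^(1/3)*x/2)


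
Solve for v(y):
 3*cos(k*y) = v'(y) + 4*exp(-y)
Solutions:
 v(y) = C1 + 4*exp(-y) + 3*sin(k*y)/k


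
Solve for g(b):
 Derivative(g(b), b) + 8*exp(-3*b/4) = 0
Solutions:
 g(b) = C1 + 32*exp(-3*b/4)/3


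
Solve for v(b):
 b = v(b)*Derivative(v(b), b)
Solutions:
 v(b) = -sqrt(C1 + b^2)
 v(b) = sqrt(C1 + b^2)


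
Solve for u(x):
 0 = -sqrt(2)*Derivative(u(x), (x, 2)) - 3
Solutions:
 u(x) = C1 + C2*x - 3*sqrt(2)*x^2/4


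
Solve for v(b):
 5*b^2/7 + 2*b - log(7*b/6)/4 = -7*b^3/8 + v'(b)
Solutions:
 v(b) = C1 + 7*b^4/32 + 5*b^3/21 + b^2 - b*log(b)/4 - b*log(7)/4 + b/4 + b*log(6)/4


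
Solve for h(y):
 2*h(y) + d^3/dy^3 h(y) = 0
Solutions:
 h(y) = C3*exp(-2^(1/3)*y) + (C1*sin(2^(1/3)*sqrt(3)*y/2) + C2*cos(2^(1/3)*sqrt(3)*y/2))*exp(2^(1/3)*y/2)


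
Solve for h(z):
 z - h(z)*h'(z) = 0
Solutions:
 h(z) = -sqrt(C1 + z^2)
 h(z) = sqrt(C1 + z^2)


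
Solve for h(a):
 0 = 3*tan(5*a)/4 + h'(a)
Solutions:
 h(a) = C1 + 3*log(cos(5*a))/20


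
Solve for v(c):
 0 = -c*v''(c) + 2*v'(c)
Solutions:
 v(c) = C1 + C2*c^3


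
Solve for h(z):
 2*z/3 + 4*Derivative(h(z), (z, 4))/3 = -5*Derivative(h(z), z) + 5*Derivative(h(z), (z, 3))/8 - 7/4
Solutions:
 h(z) = C1 + C2*exp(z*(5*5^(2/3)/(64*sqrt(36714) + 12263)^(1/3) + 10 + 5^(1/3)*(64*sqrt(36714) + 12263)^(1/3))/64)*sin(sqrt(3)*5^(1/3)*z*(-(64*sqrt(36714) + 12263)^(1/3) + 5*5^(1/3)/(64*sqrt(36714) + 12263)^(1/3))/64) + C3*exp(z*(5*5^(2/3)/(64*sqrt(36714) + 12263)^(1/3) + 10 + 5^(1/3)*(64*sqrt(36714) + 12263)^(1/3))/64)*cos(sqrt(3)*5^(1/3)*z*(-(64*sqrt(36714) + 12263)^(1/3) + 5*5^(1/3)/(64*sqrt(36714) + 12263)^(1/3))/64) + C4*exp(z*(-5^(1/3)*(64*sqrt(36714) + 12263)^(1/3) - 5*5^(2/3)/(64*sqrt(36714) + 12263)^(1/3) + 5)/32) - z^2/15 - 7*z/20


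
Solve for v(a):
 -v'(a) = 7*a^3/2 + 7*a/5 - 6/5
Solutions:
 v(a) = C1 - 7*a^4/8 - 7*a^2/10 + 6*a/5


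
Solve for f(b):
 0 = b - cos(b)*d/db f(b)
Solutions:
 f(b) = C1 + Integral(b/cos(b), b)


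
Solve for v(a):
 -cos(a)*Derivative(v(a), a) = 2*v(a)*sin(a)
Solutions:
 v(a) = C1*cos(a)^2


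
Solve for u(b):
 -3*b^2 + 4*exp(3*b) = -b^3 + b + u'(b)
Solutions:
 u(b) = C1 + b^4/4 - b^3 - b^2/2 + 4*exp(3*b)/3


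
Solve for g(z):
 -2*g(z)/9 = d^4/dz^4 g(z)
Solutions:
 g(z) = (C1*sin(2^(3/4)*sqrt(3)*z/6) + C2*cos(2^(3/4)*sqrt(3)*z/6))*exp(-2^(3/4)*sqrt(3)*z/6) + (C3*sin(2^(3/4)*sqrt(3)*z/6) + C4*cos(2^(3/4)*sqrt(3)*z/6))*exp(2^(3/4)*sqrt(3)*z/6)


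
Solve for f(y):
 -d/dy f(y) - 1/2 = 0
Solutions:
 f(y) = C1 - y/2


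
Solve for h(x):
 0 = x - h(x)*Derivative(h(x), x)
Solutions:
 h(x) = -sqrt(C1 + x^2)
 h(x) = sqrt(C1 + x^2)


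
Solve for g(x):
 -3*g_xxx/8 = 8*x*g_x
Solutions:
 g(x) = C1 + Integral(C2*airyai(-4*3^(2/3)*x/3) + C3*airybi(-4*3^(2/3)*x/3), x)


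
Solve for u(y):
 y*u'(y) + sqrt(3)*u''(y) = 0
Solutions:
 u(y) = C1 + C2*erf(sqrt(2)*3^(3/4)*y/6)


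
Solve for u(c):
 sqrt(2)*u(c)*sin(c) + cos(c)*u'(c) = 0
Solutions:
 u(c) = C1*cos(c)^(sqrt(2))


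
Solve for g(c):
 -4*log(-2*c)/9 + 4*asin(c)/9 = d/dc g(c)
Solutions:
 g(c) = C1 - 4*c*log(-c)/9 + 4*c*asin(c)/9 - 4*c*log(2)/9 + 4*c/9 + 4*sqrt(1 - c^2)/9


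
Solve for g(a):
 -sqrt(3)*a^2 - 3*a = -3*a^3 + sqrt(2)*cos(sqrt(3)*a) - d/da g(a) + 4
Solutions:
 g(a) = C1 - 3*a^4/4 + sqrt(3)*a^3/3 + 3*a^2/2 + 4*a + sqrt(6)*sin(sqrt(3)*a)/3


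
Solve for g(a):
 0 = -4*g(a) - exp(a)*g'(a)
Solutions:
 g(a) = C1*exp(4*exp(-a))


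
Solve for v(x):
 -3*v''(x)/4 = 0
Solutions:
 v(x) = C1 + C2*x


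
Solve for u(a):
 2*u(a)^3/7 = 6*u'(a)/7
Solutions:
 u(a) = -sqrt(6)*sqrt(-1/(C1 + a))/2
 u(a) = sqrt(6)*sqrt(-1/(C1 + a))/2


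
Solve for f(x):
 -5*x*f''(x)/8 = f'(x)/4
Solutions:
 f(x) = C1 + C2*x^(3/5)


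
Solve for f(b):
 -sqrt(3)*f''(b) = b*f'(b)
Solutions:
 f(b) = C1 + C2*erf(sqrt(2)*3^(3/4)*b/6)


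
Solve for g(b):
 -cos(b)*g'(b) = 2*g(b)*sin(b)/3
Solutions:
 g(b) = C1*cos(b)^(2/3)


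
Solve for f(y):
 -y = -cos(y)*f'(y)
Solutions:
 f(y) = C1 + Integral(y/cos(y), y)


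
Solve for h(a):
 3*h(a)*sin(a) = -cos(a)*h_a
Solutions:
 h(a) = C1*cos(a)^3


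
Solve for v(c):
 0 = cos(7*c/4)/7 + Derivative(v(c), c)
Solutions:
 v(c) = C1 - 4*sin(7*c/4)/49


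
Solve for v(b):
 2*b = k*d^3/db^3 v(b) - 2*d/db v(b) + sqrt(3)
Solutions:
 v(b) = C1 + C2*exp(-sqrt(2)*b*sqrt(1/k)) + C3*exp(sqrt(2)*b*sqrt(1/k)) - b^2/2 + sqrt(3)*b/2


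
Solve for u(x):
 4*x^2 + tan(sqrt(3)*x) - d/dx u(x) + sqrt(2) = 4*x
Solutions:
 u(x) = C1 + 4*x^3/3 - 2*x^2 + sqrt(2)*x - sqrt(3)*log(cos(sqrt(3)*x))/3


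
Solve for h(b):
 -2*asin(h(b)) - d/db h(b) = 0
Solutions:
 Integral(1/asin(_y), (_y, h(b))) = C1 - 2*b


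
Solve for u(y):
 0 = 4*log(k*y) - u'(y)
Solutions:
 u(y) = C1 + 4*y*log(k*y) - 4*y


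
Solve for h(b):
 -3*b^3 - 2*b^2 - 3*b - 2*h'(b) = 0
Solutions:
 h(b) = C1 - 3*b^4/8 - b^3/3 - 3*b^2/4


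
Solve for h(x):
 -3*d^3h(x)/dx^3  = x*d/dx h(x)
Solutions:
 h(x) = C1 + Integral(C2*airyai(-3^(2/3)*x/3) + C3*airybi(-3^(2/3)*x/3), x)


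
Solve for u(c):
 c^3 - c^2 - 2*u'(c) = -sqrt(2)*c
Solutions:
 u(c) = C1 + c^4/8 - c^3/6 + sqrt(2)*c^2/4


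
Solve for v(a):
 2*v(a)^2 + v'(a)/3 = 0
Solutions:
 v(a) = 1/(C1 + 6*a)


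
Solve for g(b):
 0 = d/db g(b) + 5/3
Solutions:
 g(b) = C1 - 5*b/3


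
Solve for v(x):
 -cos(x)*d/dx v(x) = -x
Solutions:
 v(x) = C1 + Integral(x/cos(x), x)


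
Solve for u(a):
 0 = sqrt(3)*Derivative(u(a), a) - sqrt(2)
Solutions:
 u(a) = C1 + sqrt(6)*a/3


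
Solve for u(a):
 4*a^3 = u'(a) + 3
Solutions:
 u(a) = C1 + a^4 - 3*a


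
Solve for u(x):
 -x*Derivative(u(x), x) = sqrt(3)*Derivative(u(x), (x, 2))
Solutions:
 u(x) = C1 + C2*erf(sqrt(2)*3^(3/4)*x/6)


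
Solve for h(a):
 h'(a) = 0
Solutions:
 h(a) = C1


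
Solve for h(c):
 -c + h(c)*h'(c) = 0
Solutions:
 h(c) = -sqrt(C1 + c^2)
 h(c) = sqrt(C1 + c^2)


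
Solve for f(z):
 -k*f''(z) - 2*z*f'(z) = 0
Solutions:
 f(z) = C1 + C2*sqrt(k)*erf(z*sqrt(1/k))


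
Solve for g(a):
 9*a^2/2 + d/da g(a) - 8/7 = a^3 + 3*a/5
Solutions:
 g(a) = C1 + a^4/4 - 3*a^3/2 + 3*a^2/10 + 8*a/7


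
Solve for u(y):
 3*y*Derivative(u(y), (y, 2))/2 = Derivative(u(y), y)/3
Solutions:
 u(y) = C1 + C2*y^(11/9)


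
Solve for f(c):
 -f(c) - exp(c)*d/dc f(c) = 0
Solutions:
 f(c) = C1*exp(exp(-c))


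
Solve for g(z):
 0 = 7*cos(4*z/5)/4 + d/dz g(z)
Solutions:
 g(z) = C1 - 35*sin(4*z/5)/16


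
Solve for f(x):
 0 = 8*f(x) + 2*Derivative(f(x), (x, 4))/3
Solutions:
 f(x) = (C1*sin(3^(1/4)*x) + C2*cos(3^(1/4)*x))*exp(-3^(1/4)*x) + (C3*sin(3^(1/4)*x) + C4*cos(3^(1/4)*x))*exp(3^(1/4)*x)


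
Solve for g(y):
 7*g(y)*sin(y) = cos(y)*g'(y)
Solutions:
 g(y) = C1/cos(y)^7


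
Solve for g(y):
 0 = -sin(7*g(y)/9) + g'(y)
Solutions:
 -y + 9*log(cos(7*g(y)/9) - 1)/14 - 9*log(cos(7*g(y)/9) + 1)/14 = C1


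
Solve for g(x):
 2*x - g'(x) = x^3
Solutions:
 g(x) = C1 - x^4/4 + x^2


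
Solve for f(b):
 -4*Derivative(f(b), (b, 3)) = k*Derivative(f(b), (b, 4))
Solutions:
 f(b) = C1 + C2*b + C3*b^2 + C4*exp(-4*b/k)


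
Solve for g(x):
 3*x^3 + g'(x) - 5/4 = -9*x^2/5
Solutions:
 g(x) = C1 - 3*x^4/4 - 3*x^3/5 + 5*x/4


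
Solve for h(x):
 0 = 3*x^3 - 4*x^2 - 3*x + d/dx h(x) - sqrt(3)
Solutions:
 h(x) = C1 - 3*x^4/4 + 4*x^3/3 + 3*x^2/2 + sqrt(3)*x


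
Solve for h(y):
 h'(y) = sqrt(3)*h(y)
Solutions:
 h(y) = C1*exp(sqrt(3)*y)


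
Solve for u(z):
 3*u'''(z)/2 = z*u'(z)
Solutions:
 u(z) = C1 + Integral(C2*airyai(2^(1/3)*3^(2/3)*z/3) + C3*airybi(2^(1/3)*3^(2/3)*z/3), z)


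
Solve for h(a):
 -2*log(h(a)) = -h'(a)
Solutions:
 li(h(a)) = C1 + 2*a


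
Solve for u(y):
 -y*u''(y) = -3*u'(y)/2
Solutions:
 u(y) = C1 + C2*y^(5/2)


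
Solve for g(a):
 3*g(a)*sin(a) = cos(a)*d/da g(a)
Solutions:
 g(a) = C1/cos(a)^3


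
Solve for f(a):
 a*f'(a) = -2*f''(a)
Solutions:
 f(a) = C1 + C2*erf(a/2)


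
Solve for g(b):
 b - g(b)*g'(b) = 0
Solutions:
 g(b) = -sqrt(C1 + b^2)
 g(b) = sqrt(C1 + b^2)


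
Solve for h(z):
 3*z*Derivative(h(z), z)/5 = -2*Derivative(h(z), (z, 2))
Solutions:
 h(z) = C1 + C2*erf(sqrt(15)*z/10)


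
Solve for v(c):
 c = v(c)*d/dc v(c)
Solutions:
 v(c) = -sqrt(C1 + c^2)
 v(c) = sqrt(C1 + c^2)


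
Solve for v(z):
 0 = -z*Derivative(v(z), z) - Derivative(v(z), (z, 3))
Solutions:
 v(z) = C1 + Integral(C2*airyai(-z) + C3*airybi(-z), z)


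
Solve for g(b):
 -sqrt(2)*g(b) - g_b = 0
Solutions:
 g(b) = C1*exp(-sqrt(2)*b)


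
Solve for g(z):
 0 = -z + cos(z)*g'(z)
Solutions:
 g(z) = C1 + Integral(z/cos(z), z)


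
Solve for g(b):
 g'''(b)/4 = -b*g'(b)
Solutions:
 g(b) = C1 + Integral(C2*airyai(-2^(2/3)*b) + C3*airybi(-2^(2/3)*b), b)


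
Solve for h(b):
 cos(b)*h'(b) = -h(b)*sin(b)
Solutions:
 h(b) = C1*cos(b)


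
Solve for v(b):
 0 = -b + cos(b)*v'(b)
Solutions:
 v(b) = C1 + Integral(b/cos(b), b)


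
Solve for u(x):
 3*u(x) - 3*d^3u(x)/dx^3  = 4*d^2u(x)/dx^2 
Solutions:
 u(x) = C1*exp(-x*(32*2^(1/3)/(27*sqrt(473) + 601)^(1/3) + 16 + 2^(2/3)*(27*sqrt(473) + 601)^(1/3))/36)*sin(2^(1/3)*sqrt(3)*x*(-2^(1/3)*(27*sqrt(473) + 601)^(1/3) + 32/(27*sqrt(473) + 601)^(1/3))/36) + C2*exp(-x*(32*2^(1/3)/(27*sqrt(473) + 601)^(1/3) + 16 + 2^(2/3)*(27*sqrt(473) + 601)^(1/3))/36)*cos(2^(1/3)*sqrt(3)*x*(-2^(1/3)*(27*sqrt(473) + 601)^(1/3) + 32/(27*sqrt(473) + 601)^(1/3))/36) + C3*exp(x*(-8 + 32*2^(1/3)/(27*sqrt(473) + 601)^(1/3) + 2^(2/3)*(27*sqrt(473) + 601)^(1/3))/18)


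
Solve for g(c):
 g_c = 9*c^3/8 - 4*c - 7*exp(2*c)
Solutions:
 g(c) = C1 + 9*c^4/32 - 2*c^2 - 7*exp(2*c)/2


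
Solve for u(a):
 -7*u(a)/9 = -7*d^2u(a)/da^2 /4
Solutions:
 u(a) = C1*exp(-2*a/3) + C2*exp(2*a/3)


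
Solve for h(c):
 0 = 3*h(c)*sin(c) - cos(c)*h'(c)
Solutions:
 h(c) = C1/cos(c)^3


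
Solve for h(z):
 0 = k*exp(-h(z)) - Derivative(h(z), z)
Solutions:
 h(z) = log(C1 + k*z)


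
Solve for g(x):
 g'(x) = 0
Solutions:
 g(x) = C1


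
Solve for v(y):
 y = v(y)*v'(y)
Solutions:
 v(y) = -sqrt(C1 + y^2)
 v(y) = sqrt(C1 + y^2)


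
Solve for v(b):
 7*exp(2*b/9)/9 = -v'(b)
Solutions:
 v(b) = C1 - 7*exp(2*b/9)/2


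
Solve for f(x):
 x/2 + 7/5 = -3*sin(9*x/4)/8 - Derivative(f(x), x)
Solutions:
 f(x) = C1 - x^2/4 - 7*x/5 + cos(9*x/4)/6


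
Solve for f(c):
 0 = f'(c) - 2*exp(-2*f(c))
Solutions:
 f(c) = log(-sqrt(C1 + 4*c))
 f(c) = log(C1 + 4*c)/2


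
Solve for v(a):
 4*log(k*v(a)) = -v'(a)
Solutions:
 li(k*v(a))/k = C1 - 4*a


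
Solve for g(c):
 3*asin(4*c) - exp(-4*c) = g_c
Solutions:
 g(c) = C1 + 3*c*asin(4*c) + 3*sqrt(1 - 16*c^2)/4 + exp(-4*c)/4


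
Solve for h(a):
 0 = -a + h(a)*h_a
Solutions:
 h(a) = -sqrt(C1 + a^2)
 h(a) = sqrt(C1 + a^2)


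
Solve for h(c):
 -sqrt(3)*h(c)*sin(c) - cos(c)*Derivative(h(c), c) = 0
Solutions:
 h(c) = C1*cos(c)^(sqrt(3))


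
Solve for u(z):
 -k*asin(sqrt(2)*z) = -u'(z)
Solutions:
 u(z) = C1 + k*(z*asin(sqrt(2)*z) + sqrt(2)*sqrt(1 - 2*z^2)/2)


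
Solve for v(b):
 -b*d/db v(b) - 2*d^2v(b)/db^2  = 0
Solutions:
 v(b) = C1 + C2*erf(b/2)


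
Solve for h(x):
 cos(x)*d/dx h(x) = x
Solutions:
 h(x) = C1 + Integral(x/cos(x), x)


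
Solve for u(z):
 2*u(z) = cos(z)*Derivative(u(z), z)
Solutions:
 u(z) = C1*(sin(z) + 1)/(sin(z) - 1)


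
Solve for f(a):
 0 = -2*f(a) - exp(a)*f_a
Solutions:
 f(a) = C1*exp(2*exp(-a))


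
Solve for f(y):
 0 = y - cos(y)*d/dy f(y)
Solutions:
 f(y) = C1 + Integral(y/cos(y), y)


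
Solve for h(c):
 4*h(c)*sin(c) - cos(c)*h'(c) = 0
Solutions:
 h(c) = C1/cos(c)^4


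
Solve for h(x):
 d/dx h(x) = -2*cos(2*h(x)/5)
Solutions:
 2*x - 5*log(sin(2*h(x)/5) - 1)/4 + 5*log(sin(2*h(x)/5) + 1)/4 = C1


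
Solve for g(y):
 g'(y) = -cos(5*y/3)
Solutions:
 g(y) = C1 - 3*sin(5*y/3)/5


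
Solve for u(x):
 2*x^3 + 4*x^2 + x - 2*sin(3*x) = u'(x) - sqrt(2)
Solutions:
 u(x) = C1 + x^4/2 + 4*x^3/3 + x^2/2 + sqrt(2)*x + 2*cos(3*x)/3


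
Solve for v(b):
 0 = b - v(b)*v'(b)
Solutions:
 v(b) = -sqrt(C1 + b^2)
 v(b) = sqrt(C1 + b^2)


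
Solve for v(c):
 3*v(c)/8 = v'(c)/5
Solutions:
 v(c) = C1*exp(15*c/8)


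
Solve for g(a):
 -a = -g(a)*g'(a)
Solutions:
 g(a) = -sqrt(C1 + a^2)
 g(a) = sqrt(C1 + a^2)


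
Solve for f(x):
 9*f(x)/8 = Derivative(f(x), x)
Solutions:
 f(x) = C1*exp(9*x/8)


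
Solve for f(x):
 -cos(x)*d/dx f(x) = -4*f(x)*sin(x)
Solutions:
 f(x) = C1/cos(x)^4


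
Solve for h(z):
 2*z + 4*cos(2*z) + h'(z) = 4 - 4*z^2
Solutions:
 h(z) = C1 - 4*z^3/3 - z^2 + 4*z - 4*sin(z)*cos(z)


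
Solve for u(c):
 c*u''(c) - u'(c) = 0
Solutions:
 u(c) = C1 + C2*c^2


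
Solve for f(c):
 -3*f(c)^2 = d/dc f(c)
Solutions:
 f(c) = 1/(C1 + 3*c)


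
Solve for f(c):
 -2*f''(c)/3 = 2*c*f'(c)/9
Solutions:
 f(c) = C1 + C2*erf(sqrt(6)*c/6)


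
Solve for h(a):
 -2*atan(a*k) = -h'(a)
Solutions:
 h(a) = C1 + 2*Piecewise((a*atan(a*k) - log(a^2*k^2 + 1)/(2*k), Ne(k, 0)), (0, True))


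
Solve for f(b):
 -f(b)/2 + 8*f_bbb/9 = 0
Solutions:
 f(b) = C3*exp(6^(2/3)*b/4) + (C1*sin(3*2^(2/3)*3^(1/6)*b/8) + C2*cos(3*2^(2/3)*3^(1/6)*b/8))*exp(-6^(2/3)*b/8)


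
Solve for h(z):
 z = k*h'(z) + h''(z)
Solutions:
 h(z) = C1 + C2*exp(-k*z) + z^2/(2*k) - z/k^2


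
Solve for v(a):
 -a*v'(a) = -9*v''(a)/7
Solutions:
 v(a) = C1 + C2*erfi(sqrt(14)*a/6)


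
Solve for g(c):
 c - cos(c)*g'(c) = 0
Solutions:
 g(c) = C1 + Integral(c/cos(c), c)


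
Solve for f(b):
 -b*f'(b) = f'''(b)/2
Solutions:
 f(b) = C1 + Integral(C2*airyai(-2^(1/3)*b) + C3*airybi(-2^(1/3)*b), b)


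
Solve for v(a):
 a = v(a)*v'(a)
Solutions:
 v(a) = -sqrt(C1 + a^2)
 v(a) = sqrt(C1 + a^2)


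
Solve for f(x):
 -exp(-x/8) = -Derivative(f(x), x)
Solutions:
 f(x) = C1 - 8*exp(-x/8)


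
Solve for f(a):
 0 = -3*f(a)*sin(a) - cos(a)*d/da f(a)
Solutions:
 f(a) = C1*cos(a)^3


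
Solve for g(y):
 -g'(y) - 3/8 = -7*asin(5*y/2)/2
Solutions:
 g(y) = C1 + 7*y*asin(5*y/2)/2 - 3*y/8 + 7*sqrt(4 - 25*y^2)/10


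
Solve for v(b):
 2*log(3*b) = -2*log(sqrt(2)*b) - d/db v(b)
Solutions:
 v(b) = C1 - 4*b*log(b) - b*log(18) + 4*b


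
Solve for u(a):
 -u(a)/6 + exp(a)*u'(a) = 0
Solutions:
 u(a) = C1*exp(-exp(-a)/6)


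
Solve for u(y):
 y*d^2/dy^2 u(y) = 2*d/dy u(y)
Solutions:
 u(y) = C1 + C2*y^3


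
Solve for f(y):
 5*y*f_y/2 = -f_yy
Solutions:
 f(y) = C1 + C2*erf(sqrt(5)*y/2)


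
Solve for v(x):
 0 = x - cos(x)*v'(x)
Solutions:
 v(x) = C1 + Integral(x/cos(x), x)


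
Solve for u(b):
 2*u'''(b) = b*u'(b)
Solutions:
 u(b) = C1 + Integral(C2*airyai(2^(2/3)*b/2) + C3*airybi(2^(2/3)*b/2), b)


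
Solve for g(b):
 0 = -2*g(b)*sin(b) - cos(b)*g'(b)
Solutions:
 g(b) = C1*cos(b)^2


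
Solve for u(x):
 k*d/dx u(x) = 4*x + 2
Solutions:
 u(x) = C1 + 2*x^2/k + 2*x/k


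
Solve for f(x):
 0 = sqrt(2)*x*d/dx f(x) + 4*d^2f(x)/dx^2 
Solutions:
 f(x) = C1 + C2*erf(2^(3/4)*x/4)


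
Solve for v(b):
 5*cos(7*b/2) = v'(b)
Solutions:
 v(b) = C1 + 10*sin(7*b/2)/7


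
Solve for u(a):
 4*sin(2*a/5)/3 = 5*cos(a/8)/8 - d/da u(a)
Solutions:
 u(a) = C1 + 5*sin(a/8) + 10*cos(2*a/5)/3


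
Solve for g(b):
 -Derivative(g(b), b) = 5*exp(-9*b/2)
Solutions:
 g(b) = C1 + 10*exp(-9*b/2)/9


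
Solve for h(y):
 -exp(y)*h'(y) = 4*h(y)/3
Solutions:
 h(y) = C1*exp(4*exp(-y)/3)


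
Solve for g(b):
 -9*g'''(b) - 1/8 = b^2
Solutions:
 g(b) = C1 + C2*b + C3*b^2 - b^5/540 - b^3/432


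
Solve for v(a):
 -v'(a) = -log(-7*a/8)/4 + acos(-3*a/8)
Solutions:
 v(a) = C1 + a*log(-a)/4 - a*acos(-3*a/8) - a*log(2) - a/4 + a*log(14)/4 - sqrt(64 - 9*a^2)/3


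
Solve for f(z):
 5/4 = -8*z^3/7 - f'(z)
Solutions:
 f(z) = C1 - 2*z^4/7 - 5*z/4


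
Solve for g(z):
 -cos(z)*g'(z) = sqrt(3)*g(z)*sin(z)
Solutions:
 g(z) = C1*cos(z)^(sqrt(3))


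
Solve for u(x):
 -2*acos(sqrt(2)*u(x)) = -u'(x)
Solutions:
 Integral(1/acos(sqrt(2)*_y), (_y, u(x))) = C1 + 2*x


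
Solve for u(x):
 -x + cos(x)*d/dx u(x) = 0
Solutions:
 u(x) = C1 + Integral(x/cos(x), x)


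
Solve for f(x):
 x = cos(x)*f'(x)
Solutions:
 f(x) = C1 + Integral(x/cos(x), x)


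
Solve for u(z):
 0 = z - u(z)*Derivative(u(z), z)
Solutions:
 u(z) = -sqrt(C1 + z^2)
 u(z) = sqrt(C1 + z^2)


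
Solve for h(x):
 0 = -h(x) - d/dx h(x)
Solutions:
 h(x) = C1*exp(-x)


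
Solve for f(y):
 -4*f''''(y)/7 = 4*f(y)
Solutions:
 f(y) = (C1*sin(sqrt(2)*7^(1/4)*y/2) + C2*cos(sqrt(2)*7^(1/4)*y/2))*exp(-sqrt(2)*7^(1/4)*y/2) + (C3*sin(sqrt(2)*7^(1/4)*y/2) + C4*cos(sqrt(2)*7^(1/4)*y/2))*exp(sqrt(2)*7^(1/4)*y/2)


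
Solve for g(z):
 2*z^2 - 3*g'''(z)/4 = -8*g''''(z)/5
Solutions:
 g(z) = C1 + C2*z + C3*z^2 + C4*exp(15*z/32) + 2*z^5/45 + 64*z^4/135 + 8192*z^3/2025


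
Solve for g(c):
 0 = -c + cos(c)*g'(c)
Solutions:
 g(c) = C1 + Integral(c/cos(c), c)


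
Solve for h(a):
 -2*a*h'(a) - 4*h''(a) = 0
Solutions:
 h(a) = C1 + C2*erf(a/2)


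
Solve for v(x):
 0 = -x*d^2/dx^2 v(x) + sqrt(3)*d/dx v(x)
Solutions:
 v(x) = C1 + C2*x^(1 + sqrt(3))


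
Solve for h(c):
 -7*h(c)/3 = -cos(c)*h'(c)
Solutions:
 h(c) = C1*(sin(c) + 1)^(7/6)/(sin(c) - 1)^(7/6)


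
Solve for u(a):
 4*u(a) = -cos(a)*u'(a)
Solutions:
 u(a) = C1*(sin(a)^2 - 2*sin(a) + 1)/(sin(a)^2 + 2*sin(a) + 1)


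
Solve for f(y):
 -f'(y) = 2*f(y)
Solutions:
 f(y) = C1*exp(-2*y)


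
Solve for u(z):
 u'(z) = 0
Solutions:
 u(z) = C1


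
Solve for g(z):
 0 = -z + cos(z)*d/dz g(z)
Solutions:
 g(z) = C1 + Integral(z/cos(z), z)


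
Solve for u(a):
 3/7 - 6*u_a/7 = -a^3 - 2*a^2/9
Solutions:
 u(a) = C1 + 7*a^4/24 + 7*a^3/81 + a/2


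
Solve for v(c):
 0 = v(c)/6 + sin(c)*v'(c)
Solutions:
 v(c) = C1*(cos(c) + 1)^(1/12)/(cos(c) - 1)^(1/12)


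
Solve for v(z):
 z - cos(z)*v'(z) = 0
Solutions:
 v(z) = C1 + Integral(z/cos(z), z)


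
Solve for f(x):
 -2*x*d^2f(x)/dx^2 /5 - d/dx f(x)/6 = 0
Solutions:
 f(x) = C1 + C2*x^(7/12)


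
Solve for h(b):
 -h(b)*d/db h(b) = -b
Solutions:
 h(b) = -sqrt(C1 + b^2)
 h(b) = sqrt(C1 + b^2)


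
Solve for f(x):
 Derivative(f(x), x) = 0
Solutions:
 f(x) = C1


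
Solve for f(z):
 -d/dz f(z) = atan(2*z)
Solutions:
 f(z) = C1 - z*atan(2*z) + log(4*z^2 + 1)/4


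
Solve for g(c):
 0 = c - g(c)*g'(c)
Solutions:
 g(c) = -sqrt(C1 + c^2)
 g(c) = sqrt(C1 + c^2)


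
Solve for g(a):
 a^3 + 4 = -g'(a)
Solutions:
 g(a) = C1 - a^4/4 - 4*a


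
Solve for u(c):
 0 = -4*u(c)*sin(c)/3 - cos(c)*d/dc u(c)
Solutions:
 u(c) = C1*cos(c)^(4/3)


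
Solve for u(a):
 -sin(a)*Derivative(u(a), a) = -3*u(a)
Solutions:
 u(a) = C1*(cos(a) - 1)^(3/2)/(cos(a) + 1)^(3/2)


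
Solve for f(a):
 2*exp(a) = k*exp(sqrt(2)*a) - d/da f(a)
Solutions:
 f(a) = C1 + sqrt(2)*k*exp(sqrt(2)*a)/2 - 2*exp(a)


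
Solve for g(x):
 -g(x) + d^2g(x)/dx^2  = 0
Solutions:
 g(x) = C1*exp(-x) + C2*exp(x)


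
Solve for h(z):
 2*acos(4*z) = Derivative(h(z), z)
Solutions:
 h(z) = C1 + 2*z*acos(4*z) - sqrt(1 - 16*z^2)/2


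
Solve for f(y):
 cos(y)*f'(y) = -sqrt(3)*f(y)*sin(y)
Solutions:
 f(y) = C1*cos(y)^(sqrt(3))


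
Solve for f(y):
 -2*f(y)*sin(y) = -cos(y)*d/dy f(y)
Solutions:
 f(y) = C1/cos(y)^2


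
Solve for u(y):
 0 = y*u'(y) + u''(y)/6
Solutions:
 u(y) = C1 + C2*erf(sqrt(3)*y)


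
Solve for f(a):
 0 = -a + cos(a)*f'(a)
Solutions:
 f(a) = C1 + Integral(a/cos(a), a)


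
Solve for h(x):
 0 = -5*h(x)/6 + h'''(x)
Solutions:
 h(x) = C3*exp(5^(1/3)*6^(2/3)*x/6) + (C1*sin(2^(2/3)*3^(1/6)*5^(1/3)*x/4) + C2*cos(2^(2/3)*3^(1/6)*5^(1/3)*x/4))*exp(-5^(1/3)*6^(2/3)*x/12)


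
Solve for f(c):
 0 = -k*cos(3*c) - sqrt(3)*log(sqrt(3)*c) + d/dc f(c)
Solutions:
 f(c) = C1 + sqrt(3)*c*(log(c) - 1) + sqrt(3)*c*log(3)/2 + k*sin(3*c)/3


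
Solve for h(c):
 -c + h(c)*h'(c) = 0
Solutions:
 h(c) = -sqrt(C1 + c^2)
 h(c) = sqrt(C1 + c^2)


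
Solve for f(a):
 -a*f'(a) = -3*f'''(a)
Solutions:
 f(a) = C1 + Integral(C2*airyai(3^(2/3)*a/3) + C3*airybi(3^(2/3)*a/3), a)


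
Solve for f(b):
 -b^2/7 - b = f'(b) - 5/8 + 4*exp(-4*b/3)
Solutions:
 f(b) = C1 - b^3/21 - b^2/2 + 5*b/8 + 3*exp(-4*b/3)


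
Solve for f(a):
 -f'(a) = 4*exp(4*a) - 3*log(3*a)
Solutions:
 f(a) = C1 + 3*a*log(a) + 3*a*(-1 + log(3)) - exp(4*a)


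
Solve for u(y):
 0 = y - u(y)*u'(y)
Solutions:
 u(y) = -sqrt(C1 + y^2)
 u(y) = sqrt(C1 + y^2)


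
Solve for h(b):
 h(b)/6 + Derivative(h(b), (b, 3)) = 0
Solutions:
 h(b) = C3*exp(-6^(2/3)*b/6) + (C1*sin(2^(2/3)*3^(1/6)*b/4) + C2*cos(2^(2/3)*3^(1/6)*b/4))*exp(6^(2/3)*b/12)


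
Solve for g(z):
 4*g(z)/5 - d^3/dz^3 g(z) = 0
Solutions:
 g(z) = C3*exp(10^(2/3)*z/5) + (C1*sin(10^(2/3)*sqrt(3)*z/10) + C2*cos(10^(2/3)*sqrt(3)*z/10))*exp(-10^(2/3)*z/10)


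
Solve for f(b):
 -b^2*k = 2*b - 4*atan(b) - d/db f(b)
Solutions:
 f(b) = C1 + b^3*k/3 + b^2 - 4*b*atan(b) + 2*log(b^2 + 1)


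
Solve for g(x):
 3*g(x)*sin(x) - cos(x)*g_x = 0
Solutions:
 g(x) = C1/cos(x)^3


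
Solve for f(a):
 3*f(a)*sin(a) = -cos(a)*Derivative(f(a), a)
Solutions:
 f(a) = C1*cos(a)^3


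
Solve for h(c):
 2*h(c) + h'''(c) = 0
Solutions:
 h(c) = C3*exp(-2^(1/3)*c) + (C1*sin(2^(1/3)*sqrt(3)*c/2) + C2*cos(2^(1/3)*sqrt(3)*c/2))*exp(2^(1/3)*c/2)


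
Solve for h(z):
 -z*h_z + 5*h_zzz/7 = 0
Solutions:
 h(z) = C1 + Integral(C2*airyai(5^(2/3)*7^(1/3)*z/5) + C3*airybi(5^(2/3)*7^(1/3)*z/5), z)


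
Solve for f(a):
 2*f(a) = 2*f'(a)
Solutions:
 f(a) = C1*exp(a)


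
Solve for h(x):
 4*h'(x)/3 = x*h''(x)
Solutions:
 h(x) = C1 + C2*x^(7/3)


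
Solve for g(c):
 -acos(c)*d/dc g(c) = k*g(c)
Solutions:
 g(c) = C1*exp(-k*Integral(1/acos(c), c))


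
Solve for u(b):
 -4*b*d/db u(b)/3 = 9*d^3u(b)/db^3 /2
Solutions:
 u(b) = C1 + Integral(C2*airyai(-2*b/3) + C3*airybi(-2*b/3), b)


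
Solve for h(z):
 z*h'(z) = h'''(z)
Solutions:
 h(z) = C1 + Integral(C2*airyai(z) + C3*airybi(z), z)


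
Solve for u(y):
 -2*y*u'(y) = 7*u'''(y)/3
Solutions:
 u(y) = C1 + Integral(C2*airyai(-6^(1/3)*7^(2/3)*y/7) + C3*airybi(-6^(1/3)*7^(2/3)*y/7), y)


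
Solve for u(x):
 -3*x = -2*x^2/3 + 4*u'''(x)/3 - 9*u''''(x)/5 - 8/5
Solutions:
 u(x) = C1 + C2*x + C3*x^2 + C4*exp(20*x/27) + x^5/120 - 3*x^4/80 - x^3/400


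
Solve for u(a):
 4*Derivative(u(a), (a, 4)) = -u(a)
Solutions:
 u(a) = (C1*sin(a/2) + C2*cos(a/2))*exp(-a/2) + (C3*sin(a/2) + C4*cos(a/2))*exp(a/2)


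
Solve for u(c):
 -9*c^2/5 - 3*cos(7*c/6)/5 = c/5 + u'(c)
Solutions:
 u(c) = C1 - 3*c^3/5 - c^2/10 - 18*sin(7*c/6)/35


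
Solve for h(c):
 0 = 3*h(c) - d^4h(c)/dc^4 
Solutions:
 h(c) = C1*exp(-3^(1/4)*c) + C2*exp(3^(1/4)*c) + C3*sin(3^(1/4)*c) + C4*cos(3^(1/4)*c)


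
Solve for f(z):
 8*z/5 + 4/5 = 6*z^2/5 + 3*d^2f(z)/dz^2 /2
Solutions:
 f(z) = C1 + C2*z - z^4/15 + 8*z^3/45 + 4*z^2/15


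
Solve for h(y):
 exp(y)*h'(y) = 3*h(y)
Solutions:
 h(y) = C1*exp(-3*exp(-y))


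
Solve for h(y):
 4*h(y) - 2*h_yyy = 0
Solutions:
 h(y) = C3*exp(2^(1/3)*y) + (C1*sin(2^(1/3)*sqrt(3)*y/2) + C2*cos(2^(1/3)*sqrt(3)*y/2))*exp(-2^(1/3)*y/2)


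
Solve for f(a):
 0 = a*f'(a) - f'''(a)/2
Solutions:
 f(a) = C1 + Integral(C2*airyai(2^(1/3)*a) + C3*airybi(2^(1/3)*a), a)


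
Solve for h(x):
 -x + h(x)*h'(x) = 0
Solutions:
 h(x) = -sqrt(C1 + x^2)
 h(x) = sqrt(C1 + x^2)


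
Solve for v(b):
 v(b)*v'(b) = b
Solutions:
 v(b) = -sqrt(C1 + b^2)
 v(b) = sqrt(C1 + b^2)


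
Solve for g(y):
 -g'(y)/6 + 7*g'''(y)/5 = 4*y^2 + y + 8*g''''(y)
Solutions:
 g(y) = C1 + C2*exp(y*(49/(60*sqrt(86570) + 17657)^(1/3) + 14 + (60*sqrt(86570) + 17657)^(1/3))/240)*sin(sqrt(3)*y*(-(60*sqrt(86570) + 17657)^(1/3) + 49/(60*sqrt(86570) + 17657)^(1/3))/240) + C3*exp(y*(49/(60*sqrt(86570) + 17657)^(1/3) + 14 + (60*sqrt(86570) + 17657)^(1/3))/240)*cos(sqrt(3)*y*(-(60*sqrt(86570) + 17657)^(1/3) + 49/(60*sqrt(86570) + 17657)^(1/3))/240) + C4*exp(y*(-(60*sqrt(86570) + 17657)^(1/3) - 49/(60*sqrt(86570) + 17657)^(1/3) + 7)/120) - 8*y^3 - 3*y^2 - 2016*y/5


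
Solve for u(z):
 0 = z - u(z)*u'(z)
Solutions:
 u(z) = -sqrt(C1 + z^2)
 u(z) = sqrt(C1 + z^2)


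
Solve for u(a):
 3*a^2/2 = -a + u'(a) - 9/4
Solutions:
 u(a) = C1 + a^3/2 + a^2/2 + 9*a/4


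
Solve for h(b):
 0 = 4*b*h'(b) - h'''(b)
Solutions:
 h(b) = C1 + Integral(C2*airyai(2^(2/3)*b) + C3*airybi(2^(2/3)*b), b)


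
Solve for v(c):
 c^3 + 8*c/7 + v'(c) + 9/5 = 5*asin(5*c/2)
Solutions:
 v(c) = C1 - c^4/4 - 4*c^2/7 + 5*c*asin(5*c/2) - 9*c/5 + sqrt(4 - 25*c^2)


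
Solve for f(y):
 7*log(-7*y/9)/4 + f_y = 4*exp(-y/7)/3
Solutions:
 f(y) = C1 - 7*y*log(-y)/4 + 7*y*(-log(7) + 1 + 2*log(3))/4 - 28*exp(-y/7)/3


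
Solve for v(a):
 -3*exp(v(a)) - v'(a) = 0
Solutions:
 v(a) = log(1/(C1 + 3*a))


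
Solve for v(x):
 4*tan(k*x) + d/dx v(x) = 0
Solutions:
 v(x) = C1 - 4*Piecewise((-log(cos(k*x))/k, Ne(k, 0)), (0, True))


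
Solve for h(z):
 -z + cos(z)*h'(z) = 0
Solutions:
 h(z) = C1 + Integral(z/cos(z), z)


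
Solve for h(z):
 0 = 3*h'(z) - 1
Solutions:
 h(z) = C1 + z/3


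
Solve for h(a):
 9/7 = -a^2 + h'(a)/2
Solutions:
 h(a) = C1 + 2*a^3/3 + 18*a/7


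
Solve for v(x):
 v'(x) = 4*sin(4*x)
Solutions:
 v(x) = C1 - cos(4*x)


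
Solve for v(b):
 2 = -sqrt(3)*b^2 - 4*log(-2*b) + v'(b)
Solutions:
 v(b) = C1 + sqrt(3)*b^3/3 + 4*b*log(-b) + 2*b*(-1 + 2*log(2))


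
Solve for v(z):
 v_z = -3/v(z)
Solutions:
 v(z) = -sqrt(C1 - 6*z)
 v(z) = sqrt(C1 - 6*z)


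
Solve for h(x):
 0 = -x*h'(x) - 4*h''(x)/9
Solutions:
 h(x) = C1 + C2*erf(3*sqrt(2)*x/4)


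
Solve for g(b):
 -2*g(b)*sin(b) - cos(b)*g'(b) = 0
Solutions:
 g(b) = C1*cos(b)^2


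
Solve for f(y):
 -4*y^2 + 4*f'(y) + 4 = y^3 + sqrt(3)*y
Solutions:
 f(y) = C1 + y^4/16 + y^3/3 + sqrt(3)*y^2/8 - y


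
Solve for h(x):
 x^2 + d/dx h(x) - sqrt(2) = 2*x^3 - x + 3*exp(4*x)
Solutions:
 h(x) = C1 + x^4/2 - x^3/3 - x^2/2 + sqrt(2)*x + 3*exp(4*x)/4


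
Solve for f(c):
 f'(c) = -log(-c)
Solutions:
 f(c) = C1 - c*log(-c) + c


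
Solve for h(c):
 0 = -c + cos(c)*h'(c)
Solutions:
 h(c) = C1 + Integral(c/cos(c), c)


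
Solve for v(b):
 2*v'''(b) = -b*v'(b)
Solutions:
 v(b) = C1 + Integral(C2*airyai(-2^(2/3)*b/2) + C3*airybi(-2^(2/3)*b/2), b)


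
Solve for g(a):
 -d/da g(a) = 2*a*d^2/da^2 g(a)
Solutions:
 g(a) = C1 + C2*sqrt(a)


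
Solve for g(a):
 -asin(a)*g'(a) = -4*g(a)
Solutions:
 g(a) = C1*exp(4*Integral(1/asin(a), a))


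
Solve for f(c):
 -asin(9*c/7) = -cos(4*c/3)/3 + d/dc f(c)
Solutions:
 f(c) = C1 - c*asin(9*c/7) - sqrt(49 - 81*c^2)/9 + sin(4*c/3)/4


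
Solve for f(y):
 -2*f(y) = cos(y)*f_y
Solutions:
 f(y) = C1*(sin(y) - 1)/(sin(y) + 1)


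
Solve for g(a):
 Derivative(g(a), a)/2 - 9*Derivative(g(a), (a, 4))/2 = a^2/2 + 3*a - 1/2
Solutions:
 g(a) = C1 + C4*exp(3^(1/3)*a/3) + a^3/3 + 3*a^2 - a + (C2*sin(3^(5/6)*a/6) + C3*cos(3^(5/6)*a/6))*exp(-3^(1/3)*a/6)


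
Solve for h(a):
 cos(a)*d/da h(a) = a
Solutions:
 h(a) = C1 + Integral(a/cos(a), a)


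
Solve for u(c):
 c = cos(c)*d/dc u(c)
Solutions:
 u(c) = C1 + Integral(c/cos(c), c)


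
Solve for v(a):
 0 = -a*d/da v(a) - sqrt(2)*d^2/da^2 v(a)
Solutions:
 v(a) = C1 + C2*erf(2^(1/4)*a/2)


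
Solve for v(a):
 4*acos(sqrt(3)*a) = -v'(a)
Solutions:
 v(a) = C1 - 4*a*acos(sqrt(3)*a) + 4*sqrt(3)*sqrt(1 - 3*a^2)/3


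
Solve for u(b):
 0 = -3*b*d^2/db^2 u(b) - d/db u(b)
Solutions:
 u(b) = C1 + C2*b^(2/3)


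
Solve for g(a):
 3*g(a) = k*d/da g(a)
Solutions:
 g(a) = C1*exp(3*a/k)


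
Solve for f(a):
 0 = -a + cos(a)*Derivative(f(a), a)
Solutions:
 f(a) = C1 + Integral(a/cos(a), a)


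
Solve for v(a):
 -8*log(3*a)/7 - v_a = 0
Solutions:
 v(a) = C1 - 8*a*log(a)/7 - 8*a*log(3)/7 + 8*a/7


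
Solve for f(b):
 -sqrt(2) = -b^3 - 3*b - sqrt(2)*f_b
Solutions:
 f(b) = C1 - sqrt(2)*b^4/8 - 3*sqrt(2)*b^2/4 + b


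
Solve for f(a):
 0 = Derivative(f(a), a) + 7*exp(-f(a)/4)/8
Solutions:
 f(a) = 4*log(C1 - 7*a/32)


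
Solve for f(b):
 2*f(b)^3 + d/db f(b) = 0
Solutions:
 f(b) = -sqrt(2)*sqrt(-1/(C1 - 2*b))/2
 f(b) = sqrt(2)*sqrt(-1/(C1 - 2*b))/2


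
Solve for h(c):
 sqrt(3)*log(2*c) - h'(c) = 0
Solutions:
 h(c) = C1 + sqrt(3)*c*log(c) - sqrt(3)*c + sqrt(3)*c*log(2)


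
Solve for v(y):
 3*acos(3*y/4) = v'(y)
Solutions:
 v(y) = C1 + 3*y*acos(3*y/4) - sqrt(16 - 9*y^2)


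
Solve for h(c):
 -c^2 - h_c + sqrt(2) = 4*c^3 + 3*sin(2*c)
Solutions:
 h(c) = C1 - c^4 - c^3/3 + sqrt(2)*c + 3*cos(2*c)/2


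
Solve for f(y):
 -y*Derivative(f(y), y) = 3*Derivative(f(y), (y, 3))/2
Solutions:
 f(y) = C1 + Integral(C2*airyai(-2^(1/3)*3^(2/3)*y/3) + C3*airybi(-2^(1/3)*3^(2/3)*y/3), y)


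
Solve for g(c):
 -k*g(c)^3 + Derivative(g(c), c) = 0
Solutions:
 g(c) = -sqrt(2)*sqrt(-1/(C1 + c*k))/2
 g(c) = sqrt(2)*sqrt(-1/(C1 + c*k))/2


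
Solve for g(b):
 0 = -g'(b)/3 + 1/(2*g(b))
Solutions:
 g(b) = -sqrt(C1 + 3*b)
 g(b) = sqrt(C1 + 3*b)


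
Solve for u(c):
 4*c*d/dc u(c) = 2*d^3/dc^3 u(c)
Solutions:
 u(c) = C1 + Integral(C2*airyai(2^(1/3)*c) + C3*airybi(2^(1/3)*c), c)


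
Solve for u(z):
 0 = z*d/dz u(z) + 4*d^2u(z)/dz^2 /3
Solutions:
 u(z) = C1 + C2*erf(sqrt(6)*z/4)


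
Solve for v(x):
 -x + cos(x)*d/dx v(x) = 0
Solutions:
 v(x) = C1 + Integral(x/cos(x), x)


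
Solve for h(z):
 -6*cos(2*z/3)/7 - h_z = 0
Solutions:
 h(z) = C1 - 9*sin(2*z/3)/7


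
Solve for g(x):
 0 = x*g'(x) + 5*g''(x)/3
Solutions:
 g(x) = C1 + C2*erf(sqrt(30)*x/10)


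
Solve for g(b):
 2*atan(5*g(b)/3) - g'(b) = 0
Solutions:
 Integral(1/atan(5*_y/3), (_y, g(b))) = C1 + 2*b


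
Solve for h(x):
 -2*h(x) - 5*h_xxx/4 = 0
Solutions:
 h(x) = C3*exp(-2*5^(2/3)*x/5) + (C1*sin(sqrt(3)*5^(2/3)*x/5) + C2*cos(sqrt(3)*5^(2/3)*x/5))*exp(5^(2/3)*x/5)


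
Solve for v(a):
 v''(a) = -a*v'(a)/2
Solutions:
 v(a) = C1 + C2*erf(a/2)


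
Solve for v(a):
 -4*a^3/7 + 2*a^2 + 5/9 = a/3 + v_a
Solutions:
 v(a) = C1 - a^4/7 + 2*a^3/3 - a^2/6 + 5*a/9


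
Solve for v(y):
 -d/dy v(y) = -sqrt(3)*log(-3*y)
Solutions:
 v(y) = C1 + sqrt(3)*y*log(-y) + sqrt(3)*y*(-1 + log(3))


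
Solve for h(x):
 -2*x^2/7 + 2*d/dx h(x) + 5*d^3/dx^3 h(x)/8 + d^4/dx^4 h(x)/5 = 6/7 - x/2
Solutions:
 h(x) = C1 + C2*exp(x*(-50 + 125*5^(2/3)/(96*sqrt(30111) + 16949)^(1/3) + 5^(1/3)*(96*sqrt(30111) + 16949)^(1/3))/48)*sin(sqrt(3)*5^(1/3)*x*(-(96*sqrt(30111) + 16949)^(1/3) + 125*5^(1/3)/(96*sqrt(30111) + 16949)^(1/3))/48) + C3*exp(x*(-50 + 125*5^(2/3)/(96*sqrt(30111) + 16949)^(1/3) + 5^(1/3)*(96*sqrt(30111) + 16949)^(1/3))/48)*cos(sqrt(3)*5^(1/3)*x*(-(96*sqrt(30111) + 16949)^(1/3) + 125*5^(1/3)/(96*sqrt(30111) + 16949)^(1/3))/48) + C4*exp(-x*(125*5^(2/3)/(96*sqrt(30111) + 16949)^(1/3) + 25 + 5^(1/3)*(96*sqrt(30111) + 16949)^(1/3))/24) + x^3/21 - x^2/8 + 19*x/56


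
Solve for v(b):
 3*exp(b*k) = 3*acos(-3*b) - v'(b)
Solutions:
 v(b) = C1 + 3*b*acos(-3*b) + sqrt(1 - 9*b^2) - 3*Piecewise((exp(b*k)/k, Ne(k, 0)), (b, True))


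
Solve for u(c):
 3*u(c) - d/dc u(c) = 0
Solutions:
 u(c) = C1*exp(3*c)


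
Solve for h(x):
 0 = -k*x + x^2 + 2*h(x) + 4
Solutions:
 h(x) = k*x/2 - x^2/2 - 2


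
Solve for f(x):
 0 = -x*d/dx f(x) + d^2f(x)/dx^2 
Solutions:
 f(x) = C1 + C2*erfi(sqrt(2)*x/2)


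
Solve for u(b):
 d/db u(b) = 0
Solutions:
 u(b) = C1


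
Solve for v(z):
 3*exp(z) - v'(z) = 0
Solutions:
 v(z) = C1 + 3*exp(z)


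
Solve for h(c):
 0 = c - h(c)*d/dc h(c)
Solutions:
 h(c) = -sqrt(C1 + c^2)
 h(c) = sqrt(C1 + c^2)


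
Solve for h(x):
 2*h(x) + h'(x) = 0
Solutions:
 h(x) = C1*exp(-2*x)


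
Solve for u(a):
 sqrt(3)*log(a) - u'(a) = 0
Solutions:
 u(a) = C1 + sqrt(3)*a*log(a) - sqrt(3)*a


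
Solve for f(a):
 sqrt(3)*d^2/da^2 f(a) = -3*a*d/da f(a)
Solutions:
 f(a) = C1 + C2*erf(sqrt(2)*3^(1/4)*a/2)


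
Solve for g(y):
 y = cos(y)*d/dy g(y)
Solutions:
 g(y) = C1 + Integral(y/cos(y), y)


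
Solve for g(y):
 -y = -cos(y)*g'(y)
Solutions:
 g(y) = C1 + Integral(y/cos(y), y)


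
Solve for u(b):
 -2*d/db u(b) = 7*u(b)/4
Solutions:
 u(b) = C1*exp(-7*b/8)


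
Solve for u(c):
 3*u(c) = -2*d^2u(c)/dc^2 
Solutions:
 u(c) = C1*sin(sqrt(6)*c/2) + C2*cos(sqrt(6)*c/2)


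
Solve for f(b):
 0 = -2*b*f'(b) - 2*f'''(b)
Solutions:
 f(b) = C1 + Integral(C2*airyai(-b) + C3*airybi(-b), b)


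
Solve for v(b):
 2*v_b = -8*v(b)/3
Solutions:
 v(b) = C1*exp(-4*b/3)


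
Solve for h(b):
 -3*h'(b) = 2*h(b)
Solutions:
 h(b) = C1*exp(-2*b/3)


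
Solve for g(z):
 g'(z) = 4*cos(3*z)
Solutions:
 g(z) = C1 + 4*sin(3*z)/3


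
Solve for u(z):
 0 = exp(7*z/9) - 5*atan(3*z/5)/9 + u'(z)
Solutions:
 u(z) = C1 + 5*z*atan(3*z/5)/9 - 9*exp(7*z/9)/7 - 25*log(9*z^2 + 25)/54


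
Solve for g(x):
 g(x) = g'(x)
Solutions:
 g(x) = C1*exp(x)


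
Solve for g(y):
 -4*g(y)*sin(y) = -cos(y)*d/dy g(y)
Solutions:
 g(y) = C1/cos(y)^4


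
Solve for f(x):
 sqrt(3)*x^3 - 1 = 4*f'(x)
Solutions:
 f(x) = C1 + sqrt(3)*x^4/16 - x/4


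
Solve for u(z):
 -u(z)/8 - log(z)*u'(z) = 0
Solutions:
 u(z) = C1*exp(-li(z)/8)


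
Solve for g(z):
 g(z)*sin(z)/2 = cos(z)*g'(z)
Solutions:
 g(z) = C1/sqrt(cos(z))


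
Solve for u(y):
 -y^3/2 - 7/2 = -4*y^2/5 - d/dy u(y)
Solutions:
 u(y) = C1 + y^4/8 - 4*y^3/15 + 7*y/2


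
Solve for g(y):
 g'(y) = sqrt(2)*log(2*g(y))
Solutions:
 -sqrt(2)*Integral(1/(log(_y) + log(2)), (_y, g(y)))/2 = C1 - y


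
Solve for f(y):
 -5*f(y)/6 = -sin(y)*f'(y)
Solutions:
 f(y) = C1*(cos(y) - 1)^(5/12)/(cos(y) + 1)^(5/12)


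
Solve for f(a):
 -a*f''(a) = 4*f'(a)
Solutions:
 f(a) = C1 + C2/a^3


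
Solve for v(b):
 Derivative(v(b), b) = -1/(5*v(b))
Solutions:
 v(b) = -sqrt(C1 - 10*b)/5
 v(b) = sqrt(C1 - 10*b)/5


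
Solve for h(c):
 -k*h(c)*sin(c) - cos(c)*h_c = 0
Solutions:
 h(c) = C1*exp(k*log(cos(c)))


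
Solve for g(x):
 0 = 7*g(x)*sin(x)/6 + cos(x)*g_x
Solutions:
 g(x) = C1*cos(x)^(7/6)


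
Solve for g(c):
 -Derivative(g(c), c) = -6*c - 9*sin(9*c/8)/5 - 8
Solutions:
 g(c) = C1 + 3*c^2 + 8*c - 8*cos(9*c/8)/5


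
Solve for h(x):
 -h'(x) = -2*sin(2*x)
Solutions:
 h(x) = C1 - cos(2*x)


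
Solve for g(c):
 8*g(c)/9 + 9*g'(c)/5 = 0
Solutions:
 g(c) = C1*exp(-40*c/81)


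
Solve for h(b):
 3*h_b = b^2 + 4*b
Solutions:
 h(b) = C1 + b^3/9 + 2*b^2/3


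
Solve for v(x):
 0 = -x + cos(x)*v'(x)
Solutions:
 v(x) = C1 + Integral(x/cos(x), x)


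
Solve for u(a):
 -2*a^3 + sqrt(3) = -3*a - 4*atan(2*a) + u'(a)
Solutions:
 u(a) = C1 - a^4/2 + 3*a^2/2 + 4*a*atan(2*a) + sqrt(3)*a - log(4*a^2 + 1)


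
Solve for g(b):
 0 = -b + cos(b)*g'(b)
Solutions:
 g(b) = C1 + Integral(b/cos(b), b)


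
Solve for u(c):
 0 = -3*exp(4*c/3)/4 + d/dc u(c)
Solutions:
 u(c) = C1 + 9*exp(4*c/3)/16


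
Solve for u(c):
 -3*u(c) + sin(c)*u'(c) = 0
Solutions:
 u(c) = C1*(cos(c) - 1)^(3/2)/(cos(c) + 1)^(3/2)


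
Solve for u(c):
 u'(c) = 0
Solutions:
 u(c) = C1


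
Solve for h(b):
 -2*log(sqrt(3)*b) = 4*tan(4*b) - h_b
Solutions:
 h(b) = C1 + 2*b*log(b) - 2*b + b*log(3) - log(cos(4*b))


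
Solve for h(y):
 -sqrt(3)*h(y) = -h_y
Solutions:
 h(y) = C1*exp(sqrt(3)*y)


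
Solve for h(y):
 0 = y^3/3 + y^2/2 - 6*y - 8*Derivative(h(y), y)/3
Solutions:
 h(y) = C1 + y^4/32 + y^3/16 - 9*y^2/8


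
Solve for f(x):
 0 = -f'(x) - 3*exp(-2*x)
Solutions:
 f(x) = C1 + 3*exp(-2*x)/2


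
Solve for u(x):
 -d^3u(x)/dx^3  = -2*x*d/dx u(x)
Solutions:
 u(x) = C1 + Integral(C2*airyai(2^(1/3)*x) + C3*airybi(2^(1/3)*x), x)


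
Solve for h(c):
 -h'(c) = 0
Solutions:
 h(c) = C1


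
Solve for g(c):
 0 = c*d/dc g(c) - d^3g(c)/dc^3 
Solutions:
 g(c) = C1 + Integral(C2*airyai(c) + C3*airybi(c), c)


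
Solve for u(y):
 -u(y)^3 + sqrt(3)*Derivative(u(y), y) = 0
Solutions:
 u(y) = -sqrt(6)*sqrt(-1/(C1 + sqrt(3)*y))/2
 u(y) = sqrt(6)*sqrt(-1/(C1 + sqrt(3)*y))/2


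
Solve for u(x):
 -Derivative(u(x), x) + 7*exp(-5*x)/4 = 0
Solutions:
 u(x) = C1 - 7*exp(-5*x)/20


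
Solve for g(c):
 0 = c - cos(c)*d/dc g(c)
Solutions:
 g(c) = C1 + Integral(c/cos(c), c)
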